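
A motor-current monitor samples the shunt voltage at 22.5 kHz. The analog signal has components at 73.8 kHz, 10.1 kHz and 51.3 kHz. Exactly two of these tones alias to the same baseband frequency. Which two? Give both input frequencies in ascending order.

fs/2 = 11.25 kHz.
73.8 kHz mod fs = 6.3 kHz.
6.3 kHz ≤ fs/2 = 11.25 kHz, appears at 6.3 kHz.
10.1 kHz ≤ fs/2 = 11.25 kHz, passes unchanged.
51.3 kHz mod fs = 6.3 kHz.
6.3 kHz ≤ fs/2 = 11.25 kHz, appears at 6.3 kHz.
51.3 kHz and 73.8 kHz both map to 6.3 kHz.

51.3 kHz, 73.8 kHz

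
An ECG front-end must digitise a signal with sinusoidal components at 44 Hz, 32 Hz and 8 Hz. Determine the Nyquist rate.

88 Hz

Highest-frequency component: 44 Hz.
Nyquist rate = 2 × 44 Hz = 88 Hz.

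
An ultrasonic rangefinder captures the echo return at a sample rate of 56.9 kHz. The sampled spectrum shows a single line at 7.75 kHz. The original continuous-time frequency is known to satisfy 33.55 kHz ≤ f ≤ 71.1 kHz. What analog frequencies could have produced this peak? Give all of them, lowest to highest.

Frequencies that alias to 7.75 kHz are k·fs ± 7.75 kHz for integer k ≥ 0.
k=0: 7.75 kHz.
k=1: 49.15 kHz, 64.65 kHz.
k=2: 106.05 kHz, 121.55 kHz.
Within [33.55 kHz, 71.1 kHz]: 49.15 kHz, 64.65 kHz.

49.15 kHz, 64.65 kHz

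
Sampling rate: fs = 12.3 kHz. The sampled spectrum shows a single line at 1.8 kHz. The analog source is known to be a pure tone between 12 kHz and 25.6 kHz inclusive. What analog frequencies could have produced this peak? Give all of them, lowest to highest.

14.1 kHz, 22.8 kHz

Frequencies that alias to 1.8 kHz are k·fs ± 1.8 kHz for integer k ≥ 0.
k=0: 1.8 kHz.
k=1: 10.5 kHz, 14.1 kHz.
k=2: 22.8 kHz, 26.4 kHz.
k=3: 35.1 kHz, 38.7 kHz.
Within [12 kHz, 25.6 kHz]: 14.1 kHz, 22.8 kHz.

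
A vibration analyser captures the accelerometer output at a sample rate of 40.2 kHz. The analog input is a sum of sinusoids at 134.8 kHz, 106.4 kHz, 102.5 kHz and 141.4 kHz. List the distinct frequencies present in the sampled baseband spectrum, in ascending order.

fs/2 = 20.1 kHz.
134.8 kHz mod fs = 14.2 kHz.
14.2 kHz ≤ fs/2 = 20.1 kHz, appears at 14.2 kHz.
106.4 kHz mod fs = 26 kHz.
26 kHz > fs/2 = 20.1 kHz, folds to fs − 26 kHz = 14.2 kHz.
102.5 kHz mod fs = 22.1 kHz.
22.1 kHz > fs/2 = 20.1 kHz, folds to fs − 22.1 kHz = 18.1 kHz.
141.4 kHz mod fs = 20.8 kHz.
20.8 kHz > fs/2 = 20.1 kHz, folds to fs − 20.8 kHz = 19.4 kHz.
Distinct values: {14.2 kHz, 18.1 kHz, 19.4 kHz}.

14.2 kHz, 18.1 kHz, 19.4 kHz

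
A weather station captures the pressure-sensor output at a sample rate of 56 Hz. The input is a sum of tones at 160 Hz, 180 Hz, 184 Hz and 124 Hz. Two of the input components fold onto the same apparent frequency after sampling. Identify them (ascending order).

fs/2 = 28 Hz.
160 Hz mod fs = 48 Hz.
48 Hz > fs/2 = 28 Hz, folds to fs − 48 Hz = 8 Hz.
180 Hz mod fs = 12 Hz.
12 Hz ≤ fs/2 = 28 Hz, appears at 12 Hz.
184 Hz mod fs = 16 Hz.
16 Hz ≤ fs/2 = 28 Hz, appears at 16 Hz.
124 Hz mod fs = 12 Hz.
12 Hz ≤ fs/2 = 28 Hz, appears at 12 Hz.
124 Hz and 180 Hz both map to 12 Hz.

124 Hz, 180 Hz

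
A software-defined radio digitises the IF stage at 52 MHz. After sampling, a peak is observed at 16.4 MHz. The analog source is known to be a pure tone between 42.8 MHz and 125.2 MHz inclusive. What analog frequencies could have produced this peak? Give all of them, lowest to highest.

Frequencies that alias to 16.4 MHz are k·fs ± 16.4 MHz for integer k ≥ 0.
k=0: 16.4 MHz.
k=1: 35.6 MHz, 68.4 MHz.
k=2: 87.6 MHz, 120.4 MHz.
k=3: 139.6 MHz, 172.4 MHz.
Within [42.8 MHz, 125.2 MHz]: 68.4 MHz, 87.6 MHz, 120.4 MHz.

68.4 MHz, 87.6 MHz, 120.4 MHz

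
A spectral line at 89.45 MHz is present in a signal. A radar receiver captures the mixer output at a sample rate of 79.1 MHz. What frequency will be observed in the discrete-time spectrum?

10.35 MHz

89.45 MHz mod fs = 10.35 MHz.
10.35 MHz ≤ fs/2 = 39.55 MHz, appears at 10.35 MHz.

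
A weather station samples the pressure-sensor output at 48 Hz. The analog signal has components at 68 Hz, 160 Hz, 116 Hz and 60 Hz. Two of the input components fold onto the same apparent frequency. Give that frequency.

fs/2 = 24 Hz.
68 Hz mod fs = 20 Hz.
20 Hz ≤ fs/2 = 24 Hz, appears at 20 Hz.
160 Hz mod fs = 16 Hz.
16 Hz ≤ fs/2 = 24 Hz, appears at 16 Hz.
116 Hz mod fs = 20 Hz.
20 Hz ≤ fs/2 = 24 Hz, appears at 20 Hz.
60 Hz mod fs = 12 Hz.
12 Hz ≤ fs/2 = 24 Hz, appears at 12 Hz.
68 Hz and 116 Hz both map to 20 Hz.

20 Hz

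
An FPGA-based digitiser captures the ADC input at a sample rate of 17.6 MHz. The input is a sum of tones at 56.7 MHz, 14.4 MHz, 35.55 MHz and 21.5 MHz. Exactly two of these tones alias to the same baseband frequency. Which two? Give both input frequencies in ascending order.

21.5 MHz, 56.7 MHz

fs/2 = 8.8 MHz.
56.7 MHz mod fs = 3.9 MHz.
3.9 MHz ≤ fs/2 = 8.8 MHz, appears at 3.9 MHz.
14.4 MHz > fs/2 = 8.8 MHz, folds to fs − 14.4 MHz = 3.2 MHz.
35.55 MHz mod fs = 0.35 MHz.
0.35 MHz ≤ fs/2 = 8.8 MHz, appears at 0.35 MHz.
21.5 MHz mod fs = 3.9 MHz.
3.9 MHz ≤ fs/2 = 8.8 MHz, appears at 3.9 MHz.
21.5 MHz and 56.7 MHz both map to 3.9 MHz.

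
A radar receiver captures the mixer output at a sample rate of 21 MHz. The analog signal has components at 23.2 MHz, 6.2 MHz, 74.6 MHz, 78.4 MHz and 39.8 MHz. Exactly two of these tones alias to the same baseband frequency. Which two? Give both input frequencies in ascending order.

fs/2 = 10.5 MHz.
23.2 MHz mod fs = 2.2 MHz.
2.2 MHz ≤ fs/2 = 10.5 MHz, appears at 2.2 MHz.
6.2 MHz ≤ fs/2 = 10.5 MHz, passes unchanged.
74.6 MHz mod fs = 11.6 MHz.
11.6 MHz > fs/2 = 10.5 MHz, folds to fs − 11.6 MHz = 9.4 MHz.
78.4 MHz mod fs = 15.4 MHz.
15.4 MHz > fs/2 = 10.5 MHz, folds to fs − 15.4 MHz = 5.6 MHz.
39.8 MHz mod fs = 18.8 MHz.
18.8 MHz > fs/2 = 10.5 MHz, folds to fs − 18.8 MHz = 2.2 MHz.
23.2 MHz and 39.8 MHz both map to 2.2 MHz.

23.2 MHz, 39.8 MHz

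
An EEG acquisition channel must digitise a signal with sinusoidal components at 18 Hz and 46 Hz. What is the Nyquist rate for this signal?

Highest-frequency component: 46 Hz.
Nyquist rate = 2 × 46 Hz = 92 Hz.

92 Hz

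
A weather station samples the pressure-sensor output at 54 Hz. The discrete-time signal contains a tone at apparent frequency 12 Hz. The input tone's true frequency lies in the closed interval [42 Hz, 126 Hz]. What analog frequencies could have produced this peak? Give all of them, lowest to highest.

42 Hz, 66 Hz, 96 Hz, 120 Hz

Frequencies that alias to 12 Hz are k·fs ± 12 Hz for integer k ≥ 0.
k=0: 12 Hz.
k=1: 42 Hz, 66 Hz.
k=2: 96 Hz, 120 Hz.
k=3: 150 Hz, 174 Hz.
Within [42 Hz, 126 Hz]: 42 Hz, 66 Hz, 96 Hz, 120 Hz.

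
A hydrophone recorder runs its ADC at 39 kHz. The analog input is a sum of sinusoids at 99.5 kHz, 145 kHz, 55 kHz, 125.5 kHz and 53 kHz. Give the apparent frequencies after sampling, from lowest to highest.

fs/2 = 19.5 kHz.
99.5 kHz mod fs = 21.5 kHz.
21.5 kHz > fs/2 = 19.5 kHz, folds to fs − 21.5 kHz = 17.5 kHz.
145 kHz mod fs = 28 kHz.
28 kHz > fs/2 = 19.5 kHz, folds to fs − 28 kHz = 11 kHz.
55 kHz mod fs = 16 kHz.
16 kHz ≤ fs/2 = 19.5 kHz, appears at 16 kHz.
125.5 kHz mod fs = 8.5 kHz.
8.5 kHz ≤ fs/2 = 19.5 kHz, appears at 8.5 kHz.
53 kHz mod fs = 14 kHz.
14 kHz ≤ fs/2 = 19.5 kHz, appears at 14 kHz.
Distinct values: {8.5 kHz, 11 kHz, 14 kHz, 16 kHz, 17.5 kHz}.

8.5 kHz, 11 kHz, 14 kHz, 16 kHz, 17.5 kHz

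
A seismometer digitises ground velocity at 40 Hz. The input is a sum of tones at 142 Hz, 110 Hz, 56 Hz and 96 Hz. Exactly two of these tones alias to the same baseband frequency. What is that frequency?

fs/2 = 20 Hz.
142 Hz mod fs = 22 Hz.
22 Hz > fs/2 = 20 Hz, folds to fs − 22 Hz = 18 Hz.
110 Hz mod fs = 30 Hz.
30 Hz > fs/2 = 20 Hz, folds to fs − 30 Hz = 10 Hz.
56 Hz mod fs = 16 Hz.
16 Hz ≤ fs/2 = 20 Hz, appears at 16 Hz.
96 Hz mod fs = 16 Hz.
16 Hz ≤ fs/2 = 20 Hz, appears at 16 Hz.
56 Hz and 96 Hz both map to 16 Hz.

16 Hz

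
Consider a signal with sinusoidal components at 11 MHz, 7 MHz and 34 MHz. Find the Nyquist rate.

Highest-frequency component: 34 MHz.
Nyquist rate = 2 × 34 MHz = 68 MHz.

68 MHz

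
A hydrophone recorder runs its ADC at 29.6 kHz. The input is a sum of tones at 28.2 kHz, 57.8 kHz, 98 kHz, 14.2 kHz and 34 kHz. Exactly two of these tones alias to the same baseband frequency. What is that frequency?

1.4 kHz

fs/2 = 14.8 kHz.
28.2 kHz > fs/2 = 14.8 kHz, folds to fs − 28.2 kHz = 1.4 kHz.
57.8 kHz mod fs = 28.2 kHz.
28.2 kHz > fs/2 = 14.8 kHz, folds to fs − 28.2 kHz = 1.4 kHz.
98 kHz mod fs = 9.2 kHz.
9.2 kHz ≤ fs/2 = 14.8 kHz, appears at 9.2 kHz.
14.2 kHz ≤ fs/2 = 14.8 kHz, passes unchanged.
34 kHz mod fs = 4.4 kHz.
4.4 kHz ≤ fs/2 = 14.8 kHz, appears at 4.4 kHz.
28.2 kHz and 57.8 kHz both map to 1.4 kHz.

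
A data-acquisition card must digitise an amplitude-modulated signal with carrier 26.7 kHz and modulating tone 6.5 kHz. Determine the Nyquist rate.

AM sidebands sit at fc ± fm = 20.2 kHz and 33.2 kHz.
Highest-frequency component: 33.2 kHz.
Nyquist rate = 2 × 33.2 kHz = 66.4 kHz.

66.4 kHz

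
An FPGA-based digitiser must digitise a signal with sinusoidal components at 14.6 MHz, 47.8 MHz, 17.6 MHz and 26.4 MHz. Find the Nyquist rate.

Highest-frequency component: 47.8 MHz.
Nyquist rate = 2 × 47.8 MHz = 95.6 MHz.

95.6 MHz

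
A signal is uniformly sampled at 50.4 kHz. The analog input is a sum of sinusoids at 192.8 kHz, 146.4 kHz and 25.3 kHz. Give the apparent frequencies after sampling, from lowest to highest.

4.8 kHz, 8.8 kHz, 25.1 kHz

fs/2 = 25.2 kHz.
192.8 kHz mod fs = 41.6 kHz.
41.6 kHz > fs/2 = 25.2 kHz, folds to fs − 41.6 kHz = 8.8 kHz.
146.4 kHz mod fs = 45.6 kHz.
45.6 kHz > fs/2 = 25.2 kHz, folds to fs − 45.6 kHz = 4.8 kHz.
25.3 kHz > fs/2 = 25.2 kHz, folds to fs − 25.3 kHz = 25.1 kHz.
Distinct values: {4.8 kHz, 8.8 kHz, 25.1 kHz}.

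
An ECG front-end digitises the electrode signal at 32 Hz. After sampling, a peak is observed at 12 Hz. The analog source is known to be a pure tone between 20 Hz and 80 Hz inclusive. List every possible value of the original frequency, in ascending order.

20 Hz, 44 Hz, 52 Hz, 76 Hz

Frequencies that alias to 12 Hz are k·fs ± 12 Hz for integer k ≥ 0.
k=0: 12 Hz.
k=1: 20 Hz, 44 Hz.
k=2: 52 Hz, 76 Hz.
k=3: 84 Hz, 108 Hz.
Within [20 Hz, 80 Hz]: 20 Hz, 44 Hz, 52 Hz, 76 Hz.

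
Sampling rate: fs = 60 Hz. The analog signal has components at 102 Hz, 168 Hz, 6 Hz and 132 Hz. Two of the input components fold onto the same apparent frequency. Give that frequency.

fs/2 = 30 Hz.
102 Hz mod fs = 42 Hz.
42 Hz > fs/2 = 30 Hz, folds to fs − 42 Hz = 18 Hz.
168 Hz mod fs = 48 Hz.
48 Hz > fs/2 = 30 Hz, folds to fs − 48 Hz = 12 Hz.
6 Hz ≤ fs/2 = 30 Hz, passes unchanged.
132 Hz mod fs = 12 Hz.
12 Hz ≤ fs/2 = 30 Hz, appears at 12 Hz.
132 Hz and 168 Hz both map to 12 Hz.

12 Hz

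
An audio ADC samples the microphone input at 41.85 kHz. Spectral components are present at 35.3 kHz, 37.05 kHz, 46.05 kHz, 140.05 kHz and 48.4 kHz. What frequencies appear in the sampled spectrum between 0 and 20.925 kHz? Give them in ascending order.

4.2 kHz, 4.8 kHz, 6.55 kHz, 14.5 kHz

fs/2 = 20.925 kHz.
35.3 kHz > fs/2 = 20.925 kHz, folds to fs − 35.3 kHz = 6.55 kHz.
37.05 kHz > fs/2 = 20.925 kHz, folds to fs − 37.05 kHz = 4.8 kHz.
46.05 kHz mod fs = 4.2 kHz.
4.2 kHz ≤ fs/2 = 20.925 kHz, appears at 4.2 kHz.
140.05 kHz mod fs = 14.5 kHz.
14.5 kHz ≤ fs/2 = 20.925 kHz, appears at 14.5 kHz.
48.4 kHz mod fs = 6.55 kHz.
6.55 kHz ≤ fs/2 = 20.925 kHz, appears at 6.55 kHz.
Distinct values: {4.2 kHz, 4.8 kHz, 6.55 kHz, 14.5 kHz}.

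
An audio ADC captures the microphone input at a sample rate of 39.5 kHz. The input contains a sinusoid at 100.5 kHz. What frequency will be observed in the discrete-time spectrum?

100.5 kHz mod fs = 21.5 kHz.
21.5 kHz > fs/2 = 19.75 kHz, folds to fs − 21.5 kHz = 18 kHz.

18 kHz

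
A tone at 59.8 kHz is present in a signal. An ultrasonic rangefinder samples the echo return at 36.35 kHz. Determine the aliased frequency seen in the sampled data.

59.8 kHz mod fs = 23.45 kHz.
23.45 kHz > fs/2 = 18.175 kHz, folds to fs − 23.45 kHz = 12.9 kHz.

12.9 kHz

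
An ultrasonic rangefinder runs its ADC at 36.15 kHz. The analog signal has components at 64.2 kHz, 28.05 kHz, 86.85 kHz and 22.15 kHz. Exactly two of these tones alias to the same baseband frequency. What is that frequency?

fs/2 = 18.075 kHz.
64.2 kHz mod fs = 28.05 kHz.
28.05 kHz > fs/2 = 18.075 kHz, folds to fs − 28.05 kHz = 8.1 kHz.
28.05 kHz > fs/2 = 18.075 kHz, folds to fs − 28.05 kHz = 8.1 kHz.
86.85 kHz mod fs = 14.55 kHz.
14.55 kHz ≤ fs/2 = 18.075 kHz, appears at 14.55 kHz.
22.15 kHz > fs/2 = 18.075 kHz, folds to fs − 22.15 kHz = 14 kHz.
28.05 kHz and 64.2 kHz both map to 8.1 kHz.

8.1 kHz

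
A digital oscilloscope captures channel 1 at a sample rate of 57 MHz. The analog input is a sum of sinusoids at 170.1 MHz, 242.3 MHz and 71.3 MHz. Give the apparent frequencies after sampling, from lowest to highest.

fs/2 = 28.5 MHz.
170.1 MHz mod fs = 56.1 MHz.
56.1 MHz > fs/2 = 28.5 MHz, folds to fs − 56.1 MHz = 0.9 MHz.
242.3 MHz mod fs = 14.3 MHz.
14.3 MHz ≤ fs/2 = 28.5 MHz, appears at 14.3 MHz.
71.3 MHz mod fs = 14.3 MHz.
14.3 MHz ≤ fs/2 = 28.5 MHz, appears at 14.3 MHz.
Distinct values: {0.9 MHz, 14.3 MHz}.

0.9 MHz, 14.3 MHz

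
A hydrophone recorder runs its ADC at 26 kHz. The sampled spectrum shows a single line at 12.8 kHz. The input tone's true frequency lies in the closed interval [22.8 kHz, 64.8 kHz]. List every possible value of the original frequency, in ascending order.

Frequencies that alias to 12.8 kHz are k·fs ± 12.8 kHz for integer k ≥ 0.
k=0: 12.8 kHz.
k=1: 13.2 kHz, 38.8 kHz.
k=2: 39.2 kHz, 64.8 kHz.
k=3: 65.2 kHz, 90.8 kHz.
Within [22.8 kHz, 64.8 kHz]: 38.8 kHz, 39.2 kHz, 64.8 kHz.

38.8 kHz, 39.2 kHz, 64.8 kHz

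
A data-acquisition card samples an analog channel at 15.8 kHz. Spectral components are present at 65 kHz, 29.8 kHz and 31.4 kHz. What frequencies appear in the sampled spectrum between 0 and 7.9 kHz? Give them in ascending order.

0.2 kHz, 1.8 kHz

fs/2 = 7.9 kHz.
65 kHz mod fs = 1.8 kHz.
1.8 kHz ≤ fs/2 = 7.9 kHz, appears at 1.8 kHz.
29.8 kHz mod fs = 14 kHz.
14 kHz > fs/2 = 7.9 kHz, folds to fs − 14 kHz = 1.8 kHz.
31.4 kHz mod fs = 15.6 kHz.
15.6 kHz > fs/2 = 7.9 kHz, folds to fs − 15.6 kHz = 0.2 kHz.
Distinct values: {0.2 kHz, 1.8 kHz}.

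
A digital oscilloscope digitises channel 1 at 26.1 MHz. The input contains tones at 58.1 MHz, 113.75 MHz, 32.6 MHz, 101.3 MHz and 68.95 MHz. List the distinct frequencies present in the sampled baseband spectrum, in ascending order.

fs/2 = 13.05 MHz.
58.1 MHz mod fs = 5.9 MHz.
5.9 MHz ≤ fs/2 = 13.05 MHz, appears at 5.9 MHz.
113.75 MHz mod fs = 9.35 MHz.
9.35 MHz ≤ fs/2 = 13.05 MHz, appears at 9.35 MHz.
32.6 MHz mod fs = 6.5 MHz.
6.5 MHz ≤ fs/2 = 13.05 MHz, appears at 6.5 MHz.
101.3 MHz mod fs = 23 MHz.
23 MHz > fs/2 = 13.05 MHz, folds to fs − 23 MHz = 3.1 MHz.
68.95 MHz mod fs = 16.75 MHz.
16.75 MHz > fs/2 = 13.05 MHz, folds to fs − 16.75 MHz = 9.35 MHz.
Distinct values: {3.1 MHz, 5.9 MHz, 6.5 MHz, 9.35 MHz}.

3.1 MHz, 5.9 MHz, 6.5 MHz, 9.35 MHz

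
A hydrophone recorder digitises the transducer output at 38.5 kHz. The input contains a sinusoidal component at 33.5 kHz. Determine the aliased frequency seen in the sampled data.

5 kHz

33.5 kHz > fs/2 = 19.25 kHz, folds to fs − 33.5 kHz = 5 kHz.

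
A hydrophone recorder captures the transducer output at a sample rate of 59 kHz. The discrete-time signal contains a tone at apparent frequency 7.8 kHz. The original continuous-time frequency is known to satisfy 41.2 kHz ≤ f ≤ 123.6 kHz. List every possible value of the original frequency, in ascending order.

Frequencies that alias to 7.8 kHz are k·fs ± 7.8 kHz for integer k ≥ 0.
k=0: 7.8 kHz.
k=1: 51.2 kHz, 66.8 kHz.
k=2: 110.2 kHz, 125.8 kHz.
k=3: 169.2 kHz, 184.8 kHz.
Within [41.2 kHz, 123.6 kHz]: 51.2 kHz, 66.8 kHz, 110.2 kHz.

51.2 kHz, 66.8 kHz, 110.2 kHz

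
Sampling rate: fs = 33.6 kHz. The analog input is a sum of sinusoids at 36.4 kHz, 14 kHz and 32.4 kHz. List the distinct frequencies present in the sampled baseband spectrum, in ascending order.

fs/2 = 16.8 kHz.
36.4 kHz mod fs = 2.8 kHz.
2.8 kHz ≤ fs/2 = 16.8 kHz, appears at 2.8 kHz.
14 kHz ≤ fs/2 = 16.8 kHz, passes unchanged.
32.4 kHz > fs/2 = 16.8 kHz, folds to fs − 32.4 kHz = 1.2 kHz.
Distinct values: {1.2 kHz, 2.8 kHz, 14 kHz}.

1.2 kHz, 2.8 kHz, 14 kHz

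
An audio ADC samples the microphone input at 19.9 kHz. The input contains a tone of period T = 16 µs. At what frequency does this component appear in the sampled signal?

T = 16 µs → f = 1/T = 62.5 kHz.
62.5 kHz mod fs = 2.8 kHz.
2.8 kHz ≤ fs/2 = 9.95 kHz, appears at 2.8 kHz.

2.8 kHz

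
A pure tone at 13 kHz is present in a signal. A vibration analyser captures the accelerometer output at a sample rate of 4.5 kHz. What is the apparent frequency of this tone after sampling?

0.5 kHz

13 kHz mod fs = 4 kHz.
4 kHz > fs/2 = 2.25 kHz, folds to fs − 4 kHz = 0.5 kHz.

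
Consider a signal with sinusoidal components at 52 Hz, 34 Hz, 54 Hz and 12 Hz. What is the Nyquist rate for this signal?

Highest-frequency component: 54 Hz.
Nyquist rate = 2 × 54 Hz = 108 Hz.

108 Hz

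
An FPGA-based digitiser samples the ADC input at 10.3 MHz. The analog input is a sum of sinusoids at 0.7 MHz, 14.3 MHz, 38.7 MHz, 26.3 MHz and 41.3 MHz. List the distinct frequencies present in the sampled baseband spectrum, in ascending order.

fs/2 = 5.15 MHz.
0.7 MHz ≤ fs/2 = 5.15 MHz, passes unchanged.
14.3 MHz mod fs = 4 MHz.
4 MHz ≤ fs/2 = 5.15 MHz, appears at 4 MHz.
38.7 MHz mod fs = 7.8 MHz.
7.8 MHz > fs/2 = 5.15 MHz, folds to fs − 7.8 MHz = 2.5 MHz.
26.3 MHz mod fs = 5.7 MHz.
5.7 MHz > fs/2 = 5.15 MHz, folds to fs − 5.7 MHz = 4.6 MHz.
41.3 MHz mod fs = 0.1 MHz.
0.1 MHz ≤ fs/2 = 5.15 MHz, appears at 0.1 MHz.
Distinct values: {0.1 MHz, 0.7 MHz, 2.5 MHz, 4 MHz, 4.6 MHz}.

0.1 MHz, 0.7 MHz, 2.5 MHz, 4 MHz, 4.6 MHz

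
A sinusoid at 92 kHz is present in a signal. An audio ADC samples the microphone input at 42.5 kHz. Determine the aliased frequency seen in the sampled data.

7 kHz

92 kHz mod fs = 7 kHz.
7 kHz ≤ fs/2 = 21.25 kHz, appears at 7 kHz.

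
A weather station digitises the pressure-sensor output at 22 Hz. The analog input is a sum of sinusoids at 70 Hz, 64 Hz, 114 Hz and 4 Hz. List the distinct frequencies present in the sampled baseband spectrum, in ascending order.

fs/2 = 11 Hz.
70 Hz mod fs = 4 Hz.
4 Hz ≤ fs/2 = 11 Hz, appears at 4 Hz.
64 Hz mod fs = 20 Hz.
20 Hz > fs/2 = 11 Hz, folds to fs − 20 Hz = 2 Hz.
114 Hz mod fs = 4 Hz.
4 Hz ≤ fs/2 = 11 Hz, appears at 4 Hz.
4 Hz ≤ fs/2 = 11 Hz, passes unchanged.
Distinct values: {2 Hz, 4 Hz}.

2 Hz, 4 Hz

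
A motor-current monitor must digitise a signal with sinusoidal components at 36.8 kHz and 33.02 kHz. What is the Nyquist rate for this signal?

73.6 kHz

Highest-frequency component: 36.8 kHz.
Nyquist rate = 2 × 36.8 kHz = 73.6 kHz.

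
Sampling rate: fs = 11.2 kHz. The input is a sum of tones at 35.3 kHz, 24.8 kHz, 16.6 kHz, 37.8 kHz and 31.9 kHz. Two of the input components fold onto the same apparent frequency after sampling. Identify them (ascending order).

fs/2 = 5.6 kHz.
35.3 kHz mod fs = 1.7 kHz.
1.7 kHz ≤ fs/2 = 5.6 kHz, appears at 1.7 kHz.
24.8 kHz mod fs = 2.4 kHz.
2.4 kHz ≤ fs/2 = 5.6 kHz, appears at 2.4 kHz.
16.6 kHz mod fs = 5.4 kHz.
5.4 kHz ≤ fs/2 = 5.6 kHz, appears at 5.4 kHz.
37.8 kHz mod fs = 4.2 kHz.
4.2 kHz ≤ fs/2 = 5.6 kHz, appears at 4.2 kHz.
31.9 kHz mod fs = 9.5 kHz.
9.5 kHz > fs/2 = 5.6 kHz, folds to fs − 9.5 kHz = 1.7 kHz.
31.9 kHz and 35.3 kHz both map to 1.7 kHz.

31.9 kHz, 35.3 kHz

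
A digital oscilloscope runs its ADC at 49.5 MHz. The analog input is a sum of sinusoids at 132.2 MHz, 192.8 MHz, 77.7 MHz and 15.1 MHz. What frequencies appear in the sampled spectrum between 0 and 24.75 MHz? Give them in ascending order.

fs/2 = 24.75 MHz.
132.2 MHz mod fs = 33.2 MHz.
33.2 MHz > fs/2 = 24.75 MHz, folds to fs − 33.2 MHz = 16.3 MHz.
192.8 MHz mod fs = 44.3 MHz.
44.3 MHz > fs/2 = 24.75 MHz, folds to fs − 44.3 MHz = 5.2 MHz.
77.7 MHz mod fs = 28.2 MHz.
28.2 MHz > fs/2 = 24.75 MHz, folds to fs − 28.2 MHz = 21.3 MHz.
15.1 MHz ≤ fs/2 = 24.75 MHz, passes unchanged.
Distinct values: {5.2 MHz, 15.1 MHz, 16.3 MHz, 21.3 MHz}.

5.2 MHz, 15.1 MHz, 16.3 MHz, 21.3 MHz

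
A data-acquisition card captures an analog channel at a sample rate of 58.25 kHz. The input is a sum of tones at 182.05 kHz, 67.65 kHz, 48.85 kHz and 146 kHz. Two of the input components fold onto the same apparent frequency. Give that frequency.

9.4 kHz

fs/2 = 29.125 kHz.
182.05 kHz mod fs = 7.3 kHz.
7.3 kHz ≤ fs/2 = 29.125 kHz, appears at 7.3 kHz.
67.65 kHz mod fs = 9.4 kHz.
9.4 kHz ≤ fs/2 = 29.125 kHz, appears at 9.4 kHz.
48.85 kHz > fs/2 = 29.125 kHz, folds to fs − 48.85 kHz = 9.4 kHz.
146 kHz mod fs = 29.5 kHz.
29.5 kHz > fs/2 = 29.125 kHz, folds to fs − 29.5 kHz = 28.75 kHz.
48.85 kHz and 67.65 kHz both map to 9.4 kHz.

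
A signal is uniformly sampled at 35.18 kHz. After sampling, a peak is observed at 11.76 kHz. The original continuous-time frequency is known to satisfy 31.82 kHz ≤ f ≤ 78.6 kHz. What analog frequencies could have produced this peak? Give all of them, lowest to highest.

46.94 kHz, 58.6 kHz

Frequencies that alias to 11.76 kHz are k·fs ± 11.76 kHz for integer k ≥ 0.
k=0: 11.76 kHz.
k=1: 23.42 kHz, 46.94 kHz.
k=2: 58.6 kHz, 82.12 kHz.
k=3: 93.78 kHz, 117.3 kHz.
Within [31.82 kHz, 78.6 kHz]: 46.94 kHz, 58.6 kHz.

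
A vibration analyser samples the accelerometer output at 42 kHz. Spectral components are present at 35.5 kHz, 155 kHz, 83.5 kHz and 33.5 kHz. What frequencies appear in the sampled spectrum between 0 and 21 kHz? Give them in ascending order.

0.5 kHz, 6.5 kHz, 8.5 kHz, 13 kHz

fs/2 = 21 kHz.
35.5 kHz > fs/2 = 21 kHz, folds to fs − 35.5 kHz = 6.5 kHz.
155 kHz mod fs = 29 kHz.
29 kHz > fs/2 = 21 kHz, folds to fs − 29 kHz = 13 kHz.
83.5 kHz mod fs = 41.5 kHz.
41.5 kHz > fs/2 = 21 kHz, folds to fs − 41.5 kHz = 0.5 kHz.
33.5 kHz > fs/2 = 21 kHz, folds to fs − 33.5 kHz = 8.5 kHz.
Distinct values: {0.5 kHz, 6.5 kHz, 8.5 kHz, 13 kHz}.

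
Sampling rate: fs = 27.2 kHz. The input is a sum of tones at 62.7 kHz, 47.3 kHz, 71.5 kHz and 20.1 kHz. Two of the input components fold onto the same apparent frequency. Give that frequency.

fs/2 = 13.6 kHz.
62.7 kHz mod fs = 8.3 kHz.
8.3 kHz ≤ fs/2 = 13.6 kHz, appears at 8.3 kHz.
47.3 kHz mod fs = 20.1 kHz.
20.1 kHz > fs/2 = 13.6 kHz, folds to fs − 20.1 kHz = 7.1 kHz.
71.5 kHz mod fs = 17.1 kHz.
17.1 kHz > fs/2 = 13.6 kHz, folds to fs − 17.1 kHz = 10.1 kHz.
20.1 kHz > fs/2 = 13.6 kHz, folds to fs − 20.1 kHz = 7.1 kHz.
20.1 kHz and 47.3 kHz both map to 7.1 kHz.

7.1 kHz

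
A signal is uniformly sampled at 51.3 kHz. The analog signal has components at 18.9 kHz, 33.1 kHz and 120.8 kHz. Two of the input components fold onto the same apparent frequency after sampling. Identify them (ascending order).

33.1 kHz, 120.8 kHz

fs/2 = 25.65 kHz.
18.9 kHz ≤ fs/2 = 25.65 kHz, passes unchanged.
33.1 kHz > fs/2 = 25.65 kHz, folds to fs − 33.1 kHz = 18.2 kHz.
120.8 kHz mod fs = 18.2 kHz.
18.2 kHz ≤ fs/2 = 25.65 kHz, appears at 18.2 kHz.
33.1 kHz and 120.8 kHz both map to 18.2 kHz.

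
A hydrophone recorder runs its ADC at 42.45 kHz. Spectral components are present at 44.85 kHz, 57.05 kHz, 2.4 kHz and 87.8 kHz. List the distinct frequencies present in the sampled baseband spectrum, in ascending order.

fs/2 = 21.225 kHz.
44.85 kHz mod fs = 2.4 kHz.
2.4 kHz ≤ fs/2 = 21.225 kHz, appears at 2.4 kHz.
57.05 kHz mod fs = 14.6 kHz.
14.6 kHz ≤ fs/2 = 21.225 kHz, appears at 14.6 kHz.
2.4 kHz ≤ fs/2 = 21.225 kHz, passes unchanged.
87.8 kHz mod fs = 2.9 kHz.
2.9 kHz ≤ fs/2 = 21.225 kHz, appears at 2.9 kHz.
Distinct values: {2.4 kHz, 2.9 kHz, 14.6 kHz}.

2.4 kHz, 2.9 kHz, 14.6 kHz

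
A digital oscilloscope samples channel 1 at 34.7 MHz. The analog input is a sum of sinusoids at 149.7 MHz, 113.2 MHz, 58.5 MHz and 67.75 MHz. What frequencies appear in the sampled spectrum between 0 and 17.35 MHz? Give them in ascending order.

1.65 MHz, 9.1 MHz, 10.9 MHz

fs/2 = 17.35 MHz.
149.7 MHz mod fs = 10.9 MHz.
10.9 MHz ≤ fs/2 = 17.35 MHz, appears at 10.9 MHz.
113.2 MHz mod fs = 9.1 MHz.
9.1 MHz ≤ fs/2 = 17.35 MHz, appears at 9.1 MHz.
58.5 MHz mod fs = 23.8 MHz.
23.8 MHz > fs/2 = 17.35 MHz, folds to fs − 23.8 MHz = 10.9 MHz.
67.75 MHz mod fs = 33.05 MHz.
33.05 MHz > fs/2 = 17.35 MHz, folds to fs − 33.05 MHz = 1.65 MHz.
Distinct values: {1.65 MHz, 9.1 MHz, 10.9 MHz}.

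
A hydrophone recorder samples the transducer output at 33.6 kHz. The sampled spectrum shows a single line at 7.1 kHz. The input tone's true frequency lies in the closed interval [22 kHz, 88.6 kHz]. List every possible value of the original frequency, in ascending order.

Frequencies that alias to 7.1 kHz are k·fs ± 7.1 kHz for integer k ≥ 0.
k=0: 7.1 kHz.
k=1: 26.5 kHz, 40.7 kHz.
k=2: 60.1 kHz, 74.3 kHz.
k=3: 93.7 kHz, 107.9 kHz.
Within [22 kHz, 88.6 kHz]: 26.5 kHz, 40.7 kHz, 60.1 kHz, 74.3 kHz.

26.5 kHz, 40.7 kHz, 60.1 kHz, 74.3 kHz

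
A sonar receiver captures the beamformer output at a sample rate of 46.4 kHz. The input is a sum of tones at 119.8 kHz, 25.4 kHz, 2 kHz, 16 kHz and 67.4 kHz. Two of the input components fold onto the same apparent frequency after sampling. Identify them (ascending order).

fs/2 = 23.2 kHz.
119.8 kHz mod fs = 27 kHz.
27 kHz > fs/2 = 23.2 kHz, folds to fs − 27 kHz = 19.4 kHz.
25.4 kHz > fs/2 = 23.2 kHz, folds to fs − 25.4 kHz = 21 kHz.
2 kHz ≤ fs/2 = 23.2 kHz, passes unchanged.
16 kHz ≤ fs/2 = 23.2 kHz, passes unchanged.
67.4 kHz mod fs = 21 kHz.
21 kHz ≤ fs/2 = 23.2 kHz, appears at 21 kHz.
25.4 kHz and 67.4 kHz both map to 21 kHz.

25.4 kHz, 67.4 kHz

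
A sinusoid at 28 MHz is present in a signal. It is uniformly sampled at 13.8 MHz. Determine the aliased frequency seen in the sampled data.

28 MHz mod fs = 0.4 MHz.
0.4 MHz ≤ fs/2 = 6.9 MHz, appears at 0.4 MHz.

0.4 MHz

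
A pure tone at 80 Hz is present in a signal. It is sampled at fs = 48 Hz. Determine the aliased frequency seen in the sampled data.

80 Hz mod fs = 32 Hz.
32 Hz > fs/2 = 24 Hz, folds to fs − 32 Hz = 16 Hz.

16 Hz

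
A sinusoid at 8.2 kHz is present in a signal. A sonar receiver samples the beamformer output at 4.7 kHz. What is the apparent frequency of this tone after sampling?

1.2 kHz

8.2 kHz mod fs = 3.5 kHz.
3.5 kHz > fs/2 = 2.35 kHz, folds to fs − 3.5 kHz = 1.2 kHz.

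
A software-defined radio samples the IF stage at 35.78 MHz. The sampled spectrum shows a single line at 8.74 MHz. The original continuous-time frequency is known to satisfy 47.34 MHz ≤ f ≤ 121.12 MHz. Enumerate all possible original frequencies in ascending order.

62.82 MHz, 80.3 MHz, 98.6 MHz, 116.08 MHz

Frequencies that alias to 8.74 MHz are k·fs ± 8.74 MHz for integer k ≥ 0.
k=0: 8.74 MHz.
k=1: 27.04 MHz, 44.52 MHz.
k=2: 62.82 MHz, 80.3 MHz.
k=3: 98.6 MHz, 116.08 MHz.
k=4: 134.38 MHz, 151.86 MHz.
Within [47.34 MHz, 121.12 MHz]: 62.82 MHz, 80.3 MHz, 98.6 MHz, 116.08 MHz.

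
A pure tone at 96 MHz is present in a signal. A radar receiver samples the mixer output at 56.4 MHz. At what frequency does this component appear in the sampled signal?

96 MHz mod fs = 39.6 MHz.
39.6 MHz > fs/2 = 28.2 MHz, folds to fs − 39.6 MHz = 16.8 MHz.

16.8 MHz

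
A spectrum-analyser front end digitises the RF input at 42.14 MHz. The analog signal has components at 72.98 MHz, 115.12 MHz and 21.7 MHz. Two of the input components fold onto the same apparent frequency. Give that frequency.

11.3 MHz

fs/2 = 21.07 MHz.
72.98 MHz mod fs = 30.84 MHz.
30.84 MHz > fs/2 = 21.07 MHz, folds to fs − 30.84 MHz = 11.3 MHz.
115.12 MHz mod fs = 30.84 MHz.
30.84 MHz > fs/2 = 21.07 MHz, folds to fs − 30.84 MHz = 11.3 MHz.
21.7 MHz > fs/2 = 21.07 MHz, folds to fs − 21.7 MHz = 20.44 MHz.
72.98 MHz and 115.12 MHz both map to 11.3 MHz.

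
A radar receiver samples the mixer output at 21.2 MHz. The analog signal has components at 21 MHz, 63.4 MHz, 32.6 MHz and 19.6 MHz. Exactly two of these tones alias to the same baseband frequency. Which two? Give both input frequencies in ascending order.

21 MHz, 63.4 MHz

fs/2 = 10.6 MHz.
21 MHz > fs/2 = 10.6 MHz, folds to fs − 21 MHz = 0.2 MHz.
63.4 MHz mod fs = 21 MHz.
21 MHz > fs/2 = 10.6 MHz, folds to fs − 21 MHz = 0.2 MHz.
32.6 MHz mod fs = 11.4 MHz.
11.4 MHz > fs/2 = 10.6 MHz, folds to fs − 11.4 MHz = 9.8 MHz.
19.6 MHz > fs/2 = 10.6 MHz, folds to fs − 19.6 MHz = 1.6 MHz.
21 MHz and 63.4 MHz both map to 0.2 MHz.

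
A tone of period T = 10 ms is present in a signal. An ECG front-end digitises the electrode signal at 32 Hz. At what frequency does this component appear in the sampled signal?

T = 10 ms → f = 1/T = 100 Hz.
100 Hz mod fs = 4 Hz.
4 Hz ≤ fs/2 = 16 Hz, appears at 4 Hz.

4 Hz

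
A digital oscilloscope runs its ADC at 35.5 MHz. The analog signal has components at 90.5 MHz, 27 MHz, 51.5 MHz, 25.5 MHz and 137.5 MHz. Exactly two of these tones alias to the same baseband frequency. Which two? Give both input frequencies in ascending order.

51.5 MHz, 90.5 MHz

fs/2 = 17.75 MHz.
90.5 MHz mod fs = 19.5 MHz.
19.5 MHz > fs/2 = 17.75 MHz, folds to fs − 19.5 MHz = 16 MHz.
27 MHz > fs/2 = 17.75 MHz, folds to fs − 27 MHz = 8.5 MHz.
51.5 MHz mod fs = 16 MHz.
16 MHz ≤ fs/2 = 17.75 MHz, appears at 16 MHz.
25.5 MHz > fs/2 = 17.75 MHz, folds to fs − 25.5 MHz = 10 MHz.
137.5 MHz mod fs = 31 MHz.
31 MHz > fs/2 = 17.75 MHz, folds to fs − 31 MHz = 4.5 MHz.
51.5 MHz and 90.5 MHz both map to 16 MHz.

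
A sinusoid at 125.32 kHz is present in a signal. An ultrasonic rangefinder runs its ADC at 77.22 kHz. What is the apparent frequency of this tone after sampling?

29.12 kHz

125.32 kHz mod fs = 48.1 kHz.
48.1 kHz > fs/2 = 38.61 kHz, folds to fs − 48.1 kHz = 29.12 kHz.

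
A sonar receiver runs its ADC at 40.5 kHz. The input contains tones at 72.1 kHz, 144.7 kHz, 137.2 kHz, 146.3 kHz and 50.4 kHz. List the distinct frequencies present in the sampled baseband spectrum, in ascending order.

8.9 kHz, 9.9 kHz, 15.7 kHz, 17.3 kHz

fs/2 = 20.25 kHz.
72.1 kHz mod fs = 31.6 kHz.
31.6 kHz > fs/2 = 20.25 kHz, folds to fs − 31.6 kHz = 8.9 kHz.
144.7 kHz mod fs = 23.2 kHz.
23.2 kHz > fs/2 = 20.25 kHz, folds to fs − 23.2 kHz = 17.3 kHz.
137.2 kHz mod fs = 15.7 kHz.
15.7 kHz ≤ fs/2 = 20.25 kHz, appears at 15.7 kHz.
146.3 kHz mod fs = 24.8 kHz.
24.8 kHz > fs/2 = 20.25 kHz, folds to fs − 24.8 kHz = 15.7 kHz.
50.4 kHz mod fs = 9.9 kHz.
9.9 kHz ≤ fs/2 = 20.25 kHz, appears at 9.9 kHz.
Distinct values: {8.9 kHz, 9.9 kHz, 15.7 kHz, 17.3 kHz}.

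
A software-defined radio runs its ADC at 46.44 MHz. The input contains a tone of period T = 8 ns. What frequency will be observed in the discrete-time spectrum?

14.32 MHz

T = 8 ns → f = 1/T = 125 MHz.
125 MHz mod fs = 32.12 MHz.
32.12 MHz > fs/2 = 23.22 MHz, folds to fs − 32.12 MHz = 14.32 MHz.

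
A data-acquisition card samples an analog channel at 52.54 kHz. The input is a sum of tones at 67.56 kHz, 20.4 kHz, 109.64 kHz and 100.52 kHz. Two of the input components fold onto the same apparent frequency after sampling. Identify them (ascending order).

fs/2 = 26.27 kHz.
67.56 kHz mod fs = 15.02 kHz.
15.02 kHz ≤ fs/2 = 26.27 kHz, appears at 15.02 kHz.
20.4 kHz ≤ fs/2 = 26.27 kHz, passes unchanged.
109.64 kHz mod fs = 4.56 kHz.
4.56 kHz ≤ fs/2 = 26.27 kHz, appears at 4.56 kHz.
100.52 kHz mod fs = 47.98 kHz.
47.98 kHz > fs/2 = 26.27 kHz, folds to fs − 47.98 kHz = 4.56 kHz.
100.52 kHz and 109.64 kHz both map to 4.56 kHz.

100.52 kHz, 109.64 kHz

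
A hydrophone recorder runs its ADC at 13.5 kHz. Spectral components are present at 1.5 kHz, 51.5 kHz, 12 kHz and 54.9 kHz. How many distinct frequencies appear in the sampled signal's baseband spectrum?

3

fs/2 = 6.75 kHz.
1.5 kHz ≤ fs/2 = 6.75 kHz, passes unchanged.
51.5 kHz mod fs = 11 kHz.
11 kHz > fs/2 = 6.75 kHz, folds to fs − 11 kHz = 2.5 kHz.
12 kHz > fs/2 = 6.75 kHz, folds to fs − 12 kHz = 1.5 kHz.
54.9 kHz mod fs = 0.9 kHz.
0.9 kHz ≤ fs/2 = 6.75 kHz, appears at 0.9 kHz.
Distinct values: {0.9 kHz, 1.5 kHz, 2.5 kHz} → 3.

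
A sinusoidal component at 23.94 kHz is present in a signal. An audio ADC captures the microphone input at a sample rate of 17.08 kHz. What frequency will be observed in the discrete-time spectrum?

23.94 kHz mod fs = 6.86 kHz.
6.86 kHz ≤ fs/2 = 8.54 kHz, appears at 6.86 kHz.

6.86 kHz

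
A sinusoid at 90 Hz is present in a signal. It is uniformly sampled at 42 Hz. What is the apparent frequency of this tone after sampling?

90 Hz mod fs = 6 Hz.
6 Hz ≤ fs/2 = 21 Hz, appears at 6 Hz.

6 Hz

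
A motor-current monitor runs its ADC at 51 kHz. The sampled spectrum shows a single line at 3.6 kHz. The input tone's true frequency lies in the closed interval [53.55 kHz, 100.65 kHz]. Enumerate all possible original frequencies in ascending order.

54.6 kHz, 98.4 kHz

Frequencies that alias to 3.6 kHz are k·fs ± 3.6 kHz for integer k ≥ 0.
k=0: 3.6 kHz.
k=1: 47.4 kHz, 54.6 kHz.
k=2: 98.4 kHz, 105.6 kHz.
k=3: 149.4 kHz, 156.6 kHz.
Within [53.55 kHz, 100.65 kHz]: 54.6 kHz, 98.4 kHz.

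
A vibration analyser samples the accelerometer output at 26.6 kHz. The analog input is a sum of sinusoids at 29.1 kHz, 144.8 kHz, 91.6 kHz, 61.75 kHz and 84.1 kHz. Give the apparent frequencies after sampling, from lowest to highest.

fs/2 = 13.3 kHz.
29.1 kHz mod fs = 2.5 kHz.
2.5 kHz ≤ fs/2 = 13.3 kHz, appears at 2.5 kHz.
144.8 kHz mod fs = 11.8 kHz.
11.8 kHz ≤ fs/2 = 13.3 kHz, appears at 11.8 kHz.
91.6 kHz mod fs = 11.8 kHz.
11.8 kHz ≤ fs/2 = 13.3 kHz, appears at 11.8 kHz.
61.75 kHz mod fs = 8.55 kHz.
8.55 kHz ≤ fs/2 = 13.3 kHz, appears at 8.55 kHz.
84.1 kHz mod fs = 4.3 kHz.
4.3 kHz ≤ fs/2 = 13.3 kHz, appears at 4.3 kHz.
Distinct values: {2.5 kHz, 4.3 kHz, 8.55 kHz, 11.8 kHz}.

2.5 kHz, 4.3 kHz, 8.55 kHz, 11.8 kHz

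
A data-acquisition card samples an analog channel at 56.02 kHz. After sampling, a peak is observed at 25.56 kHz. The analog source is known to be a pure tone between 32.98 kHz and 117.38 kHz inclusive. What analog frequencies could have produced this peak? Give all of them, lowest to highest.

Frequencies that alias to 25.56 kHz are k·fs ± 25.56 kHz for integer k ≥ 0.
k=0: 25.56 kHz.
k=1: 30.46 kHz, 81.58 kHz.
k=2: 86.48 kHz, 137.6 kHz.
k=3: 142.5 kHz, 193.62 kHz.
Within [32.98 kHz, 117.38 kHz]: 81.58 kHz, 86.48 kHz.

81.58 kHz, 86.48 kHz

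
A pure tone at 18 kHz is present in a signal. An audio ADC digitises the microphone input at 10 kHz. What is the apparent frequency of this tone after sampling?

18 kHz mod fs = 8 kHz.
8 kHz > fs/2 = 5 kHz, folds to fs − 8 kHz = 2 kHz.

2 kHz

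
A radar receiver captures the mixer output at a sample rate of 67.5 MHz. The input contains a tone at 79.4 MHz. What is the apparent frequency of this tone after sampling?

11.9 MHz

79.4 MHz mod fs = 11.9 MHz.
11.9 MHz ≤ fs/2 = 33.75 MHz, appears at 11.9 MHz.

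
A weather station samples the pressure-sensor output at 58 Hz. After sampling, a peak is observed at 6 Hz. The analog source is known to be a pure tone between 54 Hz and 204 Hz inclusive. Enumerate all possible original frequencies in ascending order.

Frequencies that alias to 6 Hz are k·fs ± 6 Hz for integer k ≥ 0.
k=0: 6 Hz.
k=1: 52 Hz, 64 Hz.
k=2: 110 Hz, 122 Hz.
k=3: 168 Hz, 180 Hz.
k=4: 226 Hz, 238 Hz.
Within [54 Hz, 204 Hz]: 64 Hz, 110 Hz, 122 Hz, 168 Hz, 180 Hz.

64 Hz, 110 Hz, 122 Hz, 168 Hz, 180 Hz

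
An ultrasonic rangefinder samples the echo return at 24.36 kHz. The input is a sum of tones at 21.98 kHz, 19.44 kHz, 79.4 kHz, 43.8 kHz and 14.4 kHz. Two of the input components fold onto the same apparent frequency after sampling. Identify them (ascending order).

fs/2 = 12.18 kHz.
21.98 kHz > fs/2 = 12.18 kHz, folds to fs − 21.98 kHz = 2.38 kHz.
19.44 kHz > fs/2 = 12.18 kHz, folds to fs − 19.44 kHz = 4.92 kHz.
79.4 kHz mod fs = 6.32 kHz.
6.32 kHz ≤ fs/2 = 12.18 kHz, appears at 6.32 kHz.
43.8 kHz mod fs = 19.44 kHz.
19.44 kHz > fs/2 = 12.18 kHz, folds to fs − 19.44 kHz = 4.92 kHz.
14.4 kHz > fs/2 = 12.18 kHz, folds to fs − 14.4 kHz = 9.96 kHz.
19.44 kHz and 43.8 kHz both map to 4.92 kHz.

19.44 kHz, 43.8 kHz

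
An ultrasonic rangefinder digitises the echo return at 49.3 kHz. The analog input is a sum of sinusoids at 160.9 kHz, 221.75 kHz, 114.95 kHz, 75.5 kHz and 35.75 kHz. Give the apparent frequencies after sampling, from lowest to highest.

fs/2 = 24.65 kHz.
160.9 kHz mod fs = 13 kHz.
13 kHz ≤ fs/2 = 24.65 kHz, appears at 13 kHz.
221.75 kHz mod fs = 24.55 kHz.
24.55 kHz ≤ fs/2 = 24.65 kHz, appears at 24.55 kHz.
114.95 kHz mod fs = 16.35 kHz.
16.35 kHz ≤ fs/2 = 24.65 kHz, appears at 16.35 kHz.
75.5 kHz mod fs = 26.2 kHz.
26.2 kHz > fs/2 = 24.65 kHz, folds to fs − 26.2 kHz = 23.1 kHz.
35.75 kHz > fs/2 = 24.65 kHz, folds to fs − 35.75 kHz = 13.55 kHz.
Distinct values: {13 kHz, 13.55 kHz, 16.35 kHz, 23.1 kHz, 24.55 kHz}.

13 kHz, 13.55 kHz, 16.35 kHz, 23.1 kHz, 24.55 kHz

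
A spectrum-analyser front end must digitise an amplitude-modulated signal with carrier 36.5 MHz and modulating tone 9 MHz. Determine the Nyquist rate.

AM sidebands sit at fc ± fm = 27.5 MHz and 45.5 MHz.
Highest-frequency component: 45.5 MHz.
Nyquist rate = 2 × 45.5 MHz = 91 MHz.

91 MHz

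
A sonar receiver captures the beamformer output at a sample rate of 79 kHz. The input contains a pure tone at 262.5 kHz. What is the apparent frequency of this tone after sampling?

25.5 kHz

262.5 kHz mod fs = 25.5 kHz.
25.5 kHz ≤ fs/2 = 39.5 kHz, appears at 25.5 kHz.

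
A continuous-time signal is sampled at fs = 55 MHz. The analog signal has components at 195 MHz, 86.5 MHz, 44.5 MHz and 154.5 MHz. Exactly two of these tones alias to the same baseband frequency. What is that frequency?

10.5 MHz

fs/2 = 27.5 MHz.
195 MHz mod fs = 30 MHz.
30 MHz > fs/2 = 27.5 MHz, folds to fs − 30 MHz = 25 MHz.
86.5 MHz mod fs = 31.5 MHz.
31.5 MHz > fs/2 = 27.5 MHz, folds to fs − 31.5 MHz = 23.5 MHz.
44.5 MHz > fs/2 = 27.5 MHz, folds to fs − 44.5 MHz = 10.5 MHz.
154.5 MHz mod fs = 44.5 MHz.
44.5 MHz > fs/2 = 27.5 MHz, folds to fs − 44.5 MHz = 10.5 MHz.
44.5 MHz and 154.5 MHz both map to 10.5 MHz.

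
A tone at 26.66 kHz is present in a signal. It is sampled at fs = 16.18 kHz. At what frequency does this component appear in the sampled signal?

5.7 kHz

26.66 kHz mod fs = 10.48 kHz.
10.48 kHz > fs/2 = 8.09 kHz, folds to fs − 10.48 kHz = 5.7 kHz.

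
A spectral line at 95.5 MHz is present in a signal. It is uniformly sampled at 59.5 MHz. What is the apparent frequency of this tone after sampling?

23.5 MHz

95.5 MHz mod fs = 36 MHz.
36 MHz > fs/2 = 29.75 MHz, folds to fs − 36 MHz = 23.5 MHz.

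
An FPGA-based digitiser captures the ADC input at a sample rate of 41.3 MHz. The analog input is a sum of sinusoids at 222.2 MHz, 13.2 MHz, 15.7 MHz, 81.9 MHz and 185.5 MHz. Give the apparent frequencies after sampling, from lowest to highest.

fs/2 = 20.65 MHz.
222.2 MHz mod fs = 15.7 MHz.
15.7 MHz ≤ fs/2 = 20.65 MHz, appears at 15.7 MHz.
13.2 MHz ≤ fs/2 = 20.65 MHz, passes unchanged.
15.7 MHz ≤ fs/2 = 20.65 MHz, passes unchanged.
81.9 MHz mod fs = 40.6 MHz.
40.6 MHz > fs/2 = 20.65 MHz, folds to fs − 40.6 MHz = 0.7 MHz.
185.5 MHz mod fs = 20.3 MHz.
20.3 MHz ≤ fs/2 = 20.65 MHz, appears at 20.3 MHz.
Distinct values: {0.7 MHz, 13.2 MHz, 15.7 MHz, 20.3 MHz}.

0.7 MHz, 13.2 MHz, 15.7 MHz, 20.3 MHz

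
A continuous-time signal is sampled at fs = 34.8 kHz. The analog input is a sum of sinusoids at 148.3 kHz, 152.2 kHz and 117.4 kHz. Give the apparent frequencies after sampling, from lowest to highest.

9.1 kHz, 13 kHz

fs/2 = 17.4 kHz.
148.3 kHz mod fs = 9.1 kHz.
9.1 kHz ≤ fs/2 = 17.4 kHz, appears at 9.1 kHz.
152.2 kHz mod fs = 13 kHz.
13 kHz ≤ fs/2 = 17.4 kHz, appears at 13 kHz.
117.4 kHz mod fs = 13 kHz.
13 kHz ≤ fs/2 = 17.4 kHz, appears at 13 kHz.
Distinct values: {9.1 kHz, 13 kHz}.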